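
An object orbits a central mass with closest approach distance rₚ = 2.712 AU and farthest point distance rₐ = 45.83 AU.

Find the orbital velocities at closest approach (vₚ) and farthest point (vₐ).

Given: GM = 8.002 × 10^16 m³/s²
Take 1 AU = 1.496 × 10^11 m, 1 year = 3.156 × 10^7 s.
rₚ = 2.712 AU = 4.05715 × 10^11 m
rₐ = 45.83 AU = 6.85617 × 10^12 m
GM = 8.002 × 10^16 m³/s²
a = (rₚ + rₐ)/2 = 3.63094 × 10^12 m
Vis-viva: v² = GM (2/r − 1/a)
vₚ² = 8.002 × 10^16 × (4.92957 × 10^-12 − 2.75411 × 10^-13) = 372426 m²/s²
vₚ = 610.267 m/s ≈ 0.1287 AU/year
vₐ² = 8.002 × 10^16 × (2.91708 × 10^-13 − 2.75411 × 10^-13) = 1304.12 m²/s²
vₐ = 36.1127 m/s ≈ 36.11 m/s

Final answer: vₚ = 0.1287 AU/year, vₐ = 36.11 m/s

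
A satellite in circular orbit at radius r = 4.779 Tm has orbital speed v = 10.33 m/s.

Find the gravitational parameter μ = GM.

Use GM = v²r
r = 4.779 Tm = 4.779 × 10^12 m
v = 10.33 m/s
v² = 106.709 m²/s²
GM = v²r = 106.709 × 4.779 × 10^12 = 5.09962 × 10^14 m³/s²
GM ≈ 5.1 × 10^14 m³/s²

Final answer: GM = 5.1 × 10^14 m³/s²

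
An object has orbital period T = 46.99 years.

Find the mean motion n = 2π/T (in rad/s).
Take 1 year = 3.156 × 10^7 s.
T = 46.99 years = 1.483 × 10^9 s
n = 2π / (1.483 × 10^9 s) = 4.23679 × 10^-9 rad/s ≈ 4.237 × 10^-9 rad/s

Final answer: n = 4.237 × 10^-9 rad/s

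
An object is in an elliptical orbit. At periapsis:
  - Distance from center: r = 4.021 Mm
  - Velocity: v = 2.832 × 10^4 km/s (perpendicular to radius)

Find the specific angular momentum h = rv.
r = 4.021 Mm = 4.021 × 10^6 m
v = 2.832 × 10^4 km/s = 2.832 × 10^7 m/s
h = rv = 4.021 × 10^6 × 2.832 × 10^7 = 1.13875 × 10^14 m²/s ≈ 1.139 × 10^14 m²/s

Final answer: h = 1.139 × 10^14 m²/s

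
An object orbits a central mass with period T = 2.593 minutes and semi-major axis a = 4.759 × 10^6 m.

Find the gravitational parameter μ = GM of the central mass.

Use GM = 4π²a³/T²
T = 2.593 minutes = 155.58 s
a = 4.759 × 10^6 m
a³ = 1.07782 × 10^20 m³
T² = 24205.1 s²
GM = 4π² × (1.07782 × 10^20) / 24205.1 = 1.75792 × 10^17 m³/s²
GM ≈ 1.758 × 10^17 m³/s²

Final answer: GM = 1.758 × 10^17 m³/s²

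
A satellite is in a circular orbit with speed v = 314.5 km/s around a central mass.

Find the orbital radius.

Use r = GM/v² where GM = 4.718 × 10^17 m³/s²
v = 314.5 km/s = 314500 m/s
GM = 4.718 × 10^17 m³/s²
v² = 9.89102 × 10^10 m²/s²
r = GM/v² = (4.718 × 10^17) / (9.89102 × 10^10) = 4.76998 × 10^6 m ≈ 4.77 Mm

Final answer: 4.77 Mm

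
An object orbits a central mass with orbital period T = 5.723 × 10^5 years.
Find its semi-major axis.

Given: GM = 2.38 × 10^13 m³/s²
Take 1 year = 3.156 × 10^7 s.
T = 5.723 × 10^5 years = 1.80618 × 10^13 s
GM = 2.38 × 10^13 m³/s²
Kepler's third law: a³ = GM T² / (4π²)
T² = 3.26228 × 10^26 s²
a³ = (2.38 × 10^13) × (3.26228 × 10^26) / (4π²) = 1.9667 × 10^38 m³
a = (a³)^(1/3) = 5.8154 × 10^12 m ≈ 5.815 Tm

Final answer: 5.815 Tm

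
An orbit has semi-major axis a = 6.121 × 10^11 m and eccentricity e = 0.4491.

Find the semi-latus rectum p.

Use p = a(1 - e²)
a = 6.121 × 10^11 m
e = 0.4491,  e² = 0.201691,  1 − e² = 0.798309
p = a(1 − e²) = 6.121 × 10^11 m × 0.798309 = 4.88645 × 10^11 m ≈ 4.886 × 10^11 m

Final answer: p = 4.886 × 10^11 m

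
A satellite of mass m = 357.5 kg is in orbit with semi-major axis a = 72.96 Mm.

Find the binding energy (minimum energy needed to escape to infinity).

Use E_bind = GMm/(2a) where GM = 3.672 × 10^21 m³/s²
a = 72.96 Mm = 7.296 × 10^7 m
GM = 3.672 × 10^21 m³/s²
m = 357.5 kg
GMm = 3.672 × 10^21 × 357.5 = 1.31274 × 10^24 m³·kg/s²
2a = 1.4592 × 10^8 m
E_bind = GMm/(2a) = 8.9963 × 10^15 J ≈ 8.996 PJ

Final answer: 8.996 PJ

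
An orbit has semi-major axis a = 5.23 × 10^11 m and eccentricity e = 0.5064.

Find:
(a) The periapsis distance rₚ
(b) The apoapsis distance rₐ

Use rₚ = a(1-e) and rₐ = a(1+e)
a = 5.23 × 10^11 m
e = 0.5064:  1 − e = 0.4936,  1 + e = 1.5064
(a) rₚ = a(1 − e) = 5.23 × 10^11 m × 0.4936 = 2.58153 × 10^11 m ≈ 2.582 × 10^11 m
(b) rₐ = a(1 + e) = 5.23 × 10^11 m × 1.5064 = 7.87847 × 10^11 m ≈ 7.878 × 10^11 m

Final answer:
(a) rₚ = 2.582 × 10^11 m
(b) rₐ = 7.878 × 10^11 m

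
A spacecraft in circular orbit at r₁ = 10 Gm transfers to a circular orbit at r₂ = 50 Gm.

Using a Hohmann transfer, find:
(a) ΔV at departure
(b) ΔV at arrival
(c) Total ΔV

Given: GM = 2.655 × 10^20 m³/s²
r₁ = 10 Gm = 1 × 10^10 m
r₂ = 50 Gm = 5 × 10^10 m
GM = 2.655 × 10^20 m³/s²
Transfer ellipse: a_t = (r₁ + r₂)/2 = 3 × 10^10 m
Circular speed at r₁: v₁ = √(GM/r₁) = 162942 m/s
Transfer speed at r₁ (periapsis): v₁ₜ = √(GM(2/r₁ − 1/a_t)) = 210357 m/s
(a) ΔV₁ = v₁ₜ − v₁ = 47415.1 m/s ≈ 47.42 km/s
Circular speed at r₂: v₂ = √(GM/r₂) = 72869.7 m/s
Transfer speed at r₂ (apoapsis): v₂ₜ = √(GM(2/r₂ − 1/a_t)) = 42071.4 m/s
(b) ΔV₂ = v₂ − v₂ₜ = 30798.4 m/s ≈ 30.8 km/s
(c) ΔV_total = ΔV₁ + ΔV₂ = 78213.5 m/s ≈ 78.21 km/s

Final answer:
(a) ΔV₁ = 47.42 km/s
(b) ΔV₂ = 30.8 km/s
(c) ΔV_total = 78.21 km/s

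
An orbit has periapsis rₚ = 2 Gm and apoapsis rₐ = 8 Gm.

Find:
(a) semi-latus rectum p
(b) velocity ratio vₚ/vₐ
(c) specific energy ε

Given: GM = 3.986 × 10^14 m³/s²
rₚ = 2 Gm = 2 × 10^9 m
rₐ = 8 Gm = 8 × 10^9 m
GM = 3.986 × 10^14 m³/s²
a = (rₚ + rₐ)/2 = 5 × 10^9 m
e = (rₐ − rₚ)/(rₐ + rₚ) = (6 × 10^9) / (1 × 10^10) = 0.6
(a) 1 − e² = 0.64;  p = a(1 − e²) = 5 × 10^9 × 0.64 = 3.2 × 10^9 m ≈ 3.2 Gm
(b) vₚ/vₐ = rₐ/rₚ (angular momentum) = (8 × 10^9) / (2 × 10^9) = 4 ≈ 4
(c) 2a = 1 × 10^10 m;  ε = −GM/(2a) = -39860 J/kg ≈ -39.86 kJ/kg

Final answer:
(a) semi-latus rectum p = 3.2 Gm
(b) velocity ratio vₚ/vₐ = 4
(c) specific energy ε = -39.86 kJ/kg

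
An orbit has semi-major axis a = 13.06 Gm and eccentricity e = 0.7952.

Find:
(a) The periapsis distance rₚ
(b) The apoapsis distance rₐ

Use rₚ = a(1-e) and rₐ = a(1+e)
a = 13.06 Gm = 1.306 × 10^10 m
e = 0.7952:  1 − e = 0.2048,  1 + e = 1.7952
(a) rₚ = a(1 − e) = 1.306 × 10^10 m × 0.2048 = 2.67469 × 10^9 m ≈ 2.675 Gm
(b) rₐ = a(1 + e) = 1.306 × 10^10 m × 1.7952 = 2.34453 × 10^10 m ≈ 23.45 Gm

Final answer:
(a) rₚ = 2.675 Gm
(b) rₐ = 23.45 Gm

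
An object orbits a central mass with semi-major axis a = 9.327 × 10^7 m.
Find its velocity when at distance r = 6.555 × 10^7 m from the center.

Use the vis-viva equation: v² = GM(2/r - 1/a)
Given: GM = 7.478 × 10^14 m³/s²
a = 9.327 × 10^7 m
r = 6.555 × 10^7 m
GM = 7.478 × 10^14 m³/s²
2/r − 1/a = 3.05111 × 10^-8 − 1.07216 × 10^-8 = 1.97895 × 10^-8 m⁻¹
v² = GM (2/r − 1/a) = 1.47986 × 10^7 m²/s²
v = 3846.89 m/s ≈ 3.847 km/s

Final answer: 3.847 km/s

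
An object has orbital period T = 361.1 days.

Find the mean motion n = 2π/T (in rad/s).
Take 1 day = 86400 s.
T = 361.1 days = 3.1199 × 10^7 s
n = 2π / (3.1199 × 10^7 s) = 2.0139 × 10^-7 rad/s ≈ 2.014 × 10^-7 rad/s

Final answer: n = 2.014 × 10^-7 rad/s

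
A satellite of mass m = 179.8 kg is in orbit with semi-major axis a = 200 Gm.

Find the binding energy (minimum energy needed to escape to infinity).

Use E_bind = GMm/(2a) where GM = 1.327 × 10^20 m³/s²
a = 200 Gm = 2 × 10^11 m
GM = 1.327 × 10^20 m³/s²
m = 179.8 kg
GMm = 1.327 × 10^20 × 179.8 = 2.38595 × 10^22 m³·kg/s²
2a = 4 × 10^11 m
E_bind = GMm/(2a) = 5.96487 × 10^10 J ≈ 59.65 GJ

Final answer: 59.65 GJ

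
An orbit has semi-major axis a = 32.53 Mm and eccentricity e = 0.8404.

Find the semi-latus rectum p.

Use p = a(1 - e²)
a = 32.53 Mm = 3.253 × 10^7 m
e = 0.8404,  e² = 0.706272,  1 − e² = 0.293728
p = a(1 − e²) = 3.253 × 10^7 m × 0.293728 = 9.55497 × 10^6 m ≈ 9.555 Mm

Final answer: p = 9.555 Mm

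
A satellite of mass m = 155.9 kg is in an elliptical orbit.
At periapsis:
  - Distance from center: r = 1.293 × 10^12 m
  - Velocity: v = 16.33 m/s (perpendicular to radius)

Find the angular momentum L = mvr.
r = 1.293 × 10^12 m
v = 16.33 m/s
vr = 16.33 × 1.293 × 10^12 = 2.11147 × 10^13 m²/s
L = m × vr = 155.9 × 2.11147 × 10^13 = 3.29178 × 10^15 kg·m²/s ≈ 3.292 × 10^15 kg·m²/s

Final answer: L = 3.292 × 10^15 kg·m²/s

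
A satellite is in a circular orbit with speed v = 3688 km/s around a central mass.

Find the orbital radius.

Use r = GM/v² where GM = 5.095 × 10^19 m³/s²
v = 3688 km/s = 3.688 × 10^6 m/s
GM = 5.095 × 10^19 m³/s²
v² = 1.36013 × 10^13 m²/s²
r = GM/v² = (5.095 × 10^19) / (1.36013 × 10^13) = 3.74595 × 10^6 m ≈ 3.746 Mm

Final answer: 3.746 Mm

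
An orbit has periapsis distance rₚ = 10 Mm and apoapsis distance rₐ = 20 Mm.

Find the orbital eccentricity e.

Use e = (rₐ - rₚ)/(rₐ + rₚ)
rₚ = 10 Mm = 1 × 10^7 m
rₐ = 20 Mm = 2 × 10^7 m
rₐ − rₚ = 1 × 10^7 m
rₐ + rₚ = 3 × 10^7 m
e = (rₐ − rₚ)/(rₐ + rₚ) = 0.333333

Final answer: e = 0.3333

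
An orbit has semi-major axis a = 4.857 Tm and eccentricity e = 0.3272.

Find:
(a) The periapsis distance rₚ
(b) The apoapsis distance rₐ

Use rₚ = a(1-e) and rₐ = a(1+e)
a = 4.857 Tm = 4.857 × 10^12 m
e = 0.3272:  1 − e = 0.6728,  1 + e = 1.3272
(a) rₚ = a(1 − e) = 4.857 × 10^12 m × 0.6728 = 3.26779 × 10^12 m ≈ 3.268 Tm
(b) rₐ = a(1 + e) = 4.857 × 10^12 m × 1.3272 = 6.44621 × 10^12 m ≈ 6.446 Tm

Final answer:
(a) rₚ = 3.268 Tm
(b) rₐ = 6.446 Tm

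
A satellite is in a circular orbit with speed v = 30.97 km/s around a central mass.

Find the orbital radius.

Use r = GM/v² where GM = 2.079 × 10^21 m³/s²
v = 30.97 km/s = 30970 m/s
GM = 2.079 × 10^21 m³/s²
v² = 9.59141 × 10^8 m²/s²
r = GM/v² = (2.079 × 10^21) / (9.59141 × 10^8) = 2.16756 × 10^12 m ≈ 2.168 Tm

Final answer: 2.168 Tm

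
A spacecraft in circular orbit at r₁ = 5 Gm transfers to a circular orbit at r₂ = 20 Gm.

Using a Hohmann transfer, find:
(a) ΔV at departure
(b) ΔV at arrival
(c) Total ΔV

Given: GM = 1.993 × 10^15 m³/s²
r₁ = 5 Gm = 5 × 10^9 m
r₂ = 20 Gm = 2 × 10^10 m
GM = 1.993 × 10^15 m³/s²
Transfer ellipse: a_t = (r₁ + r₂)/2 = 1.25 × 10^10 m
Circular speed at r₁: v₁ = √(GM/r₁) = 631.348 m/s
Transfer speed at r₁ (periapsis): v₁ₜ = √(GM(2/r₁ − 1/a_t)) = 798.599 m/s
(a) ΔV₁ = v₁ₜ − v₁ = 167.251 m/s ≈ 167.3 m/s
Circular speed at r₂: v₂ = √(GM/r₂) = 315.674 m/s
Transfer speed at r₂ (apoapsis): v₂ₜ = √(GM(2/r₂ − 1/a_t)) = 199.65 m/s
(b) ΔV₂ = v₂ − v₂ₜ = 116.024 m/s ≈ 116 m/s
(c) ΔV_total = ΔV₁ + ΔV₂ = 283.275 m/s ≈ 283.3 m/s

Final answer:
(a) ΔV₁ = 167.3 m/s
(b) ΔV₂ = 116 m/s
(c) ΔV_total = 283.3 m/s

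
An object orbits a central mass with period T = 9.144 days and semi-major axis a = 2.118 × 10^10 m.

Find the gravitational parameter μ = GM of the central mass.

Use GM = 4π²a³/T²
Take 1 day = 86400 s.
T = 9.144 days = 790042 s
a = 2.118 × 10^10 m
a³ = 9.50119 × 10^30 m³
T² = 6.24166 × 10^11 s²
GM = 4π² × (9.50119 × 10^30) / (6.24166 × 10^11) = 6.00949 × 10^20 m³/s²
GM ≈ 6.009 × 10^20 m³/s²

Final answer: GM = 6.009 × 10^20 m³/s²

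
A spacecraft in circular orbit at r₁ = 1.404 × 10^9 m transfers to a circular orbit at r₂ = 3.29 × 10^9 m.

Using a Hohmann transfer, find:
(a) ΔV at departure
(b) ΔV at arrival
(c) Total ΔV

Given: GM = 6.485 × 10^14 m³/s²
r₁ = 1.404 × 10^9 m
r₂ = 3.29 × 10^9 m
GM = 6.485 × 10^14 m³/s²
Transfer ellipse: a_t = (r₁ + r₂)/2 = 2.347 × 10^9 m
Circular speed at r₁: v₁ = √(GM/r₁) = 679.628 m/s
Transfer speed at r₁ (periapsis): v₁ₜ = √(GM(2/r₁ − 1/a_t)) = 804.661 m/s
(a) ΔV₁ = v₁ₜ − v₁ = 125.033 m/s ≈ 125 m/s
Circular speed at r₂: v₂ = √(GM/r₂) = 443.973 m/s
Transfer speed at r₂ (apoapsis): v₂ₜ = √(GM(2/r₂ − 1/a_t)) = 343.387 m/s
(b) ΔV₂ = v₂ − v₂ₜ = 100.586 m/s ≈ 100.6 m/s
(c) ΔV_total = ΔV₁ + ΔV₂ = 225.619 m/s ≈ 225.6 m/s

Final answer:
(a) ΔV₁ = 125 m/s
(b) ΔV₂ = 100.6 m/s
(c) ΔV_total = 225.6 m/s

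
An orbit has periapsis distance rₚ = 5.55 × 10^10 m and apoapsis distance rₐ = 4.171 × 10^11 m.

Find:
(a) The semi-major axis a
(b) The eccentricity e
rₚ = 5.55 × 10^10 m
rₐ = 4.171 × 10^11 m
(a) a = (rₚ + rₐ)/2 = 2.363 × 10^11 m ≈ 2.363 × 10^11 m
(b) e = (rₐ − rₚ)/(rₐ + rₚ) = (3.616 × 10^11) / (4.726 × 10^11) = 0.765129

Final answer:
(a) a = 2.363 × 10^11 m
(b) e = 0.7651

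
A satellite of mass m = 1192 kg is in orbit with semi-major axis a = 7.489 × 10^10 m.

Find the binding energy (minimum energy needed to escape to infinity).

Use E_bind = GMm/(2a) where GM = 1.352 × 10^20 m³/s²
a = 7.489 × 10^10 m
GM = 1.352 × 10^20 m³/s²
m = 1192 kg
GMm = 1.352 × 10^20 × 1192 = 1.61158 × 10^23 m³·kg/s²
2a = 1.4978 × 10^11 m
E_bind = GMm/(2a) = 1.07597 × 10^12 J ≈ 1.076 TJ

Final answer: 1.076 TJ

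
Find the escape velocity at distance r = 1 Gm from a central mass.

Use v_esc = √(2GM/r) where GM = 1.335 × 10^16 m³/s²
r = 1 Gm = 1 × 10^9 m
GM = 1.335 × 10^16 m³/s²
2GM/r = 2 × (1.335 × 10^16) / (1 × 10^9) = 2.67 × 10^7 m²/s²
v_esc = √(2GM/r) = 5167.2 m/s ≈ 5.167 km/s

Final answer: 5.167 km/s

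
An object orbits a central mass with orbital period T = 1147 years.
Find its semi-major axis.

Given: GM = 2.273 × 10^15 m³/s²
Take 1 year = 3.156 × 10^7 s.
T = 1147 years = 3.61993 × 10^10 s
GM = 2.273 × 10^15 m³/s²
Kepler's third law: a³ = GM T² / (4π²)
T² = 1.31039 × 10^21 s²
a³ = (2.273 × 10^15) × (1.31039 × 10^21) / (4π²) = 7.54467 × 10^34 m³
a = (a³)^(1/3) = 4.22552 × 10^11 m ≈ 4.226 × 10^11 m

Final answer: 4.226 × 10^11 m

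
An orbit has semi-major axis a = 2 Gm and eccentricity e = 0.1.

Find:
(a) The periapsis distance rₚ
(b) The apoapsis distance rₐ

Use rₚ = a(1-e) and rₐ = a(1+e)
a = 2 Gm = 2 × 10^9 m
e = 0.1:  1 − e = 0.9,  1 + e = 1.1
(a) rₚ = a(1 − e) = 2 × 10^9 m × 0.9 = 1.8 × 10^9 m ≈ 1.8 Gm
(b) rₐ = a(1 + e) = 2 × 10^9 m × 1.1 = 2.2 × 10^9 m ≈ 2.2 Gm

Final answer:
(a) rₚ = 1.8 Gm
(b) rₐ = 2.2 Gm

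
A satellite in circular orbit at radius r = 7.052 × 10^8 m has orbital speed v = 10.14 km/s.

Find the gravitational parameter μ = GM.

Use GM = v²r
r = 7.052 × 10^8 m
v = 10.14 km/s = 10140 m/s
v² = 1.0282 × 10^8 m²/s²
GM = v²r = 1.0282 × 10^8 × 7.052 × 10^8 = 7.25084 × 10^16 m³/s²
GM ≈ 7.251 × 10^16 m³/s²

Final answer: GM = 7.251 × 10^16 m³/s²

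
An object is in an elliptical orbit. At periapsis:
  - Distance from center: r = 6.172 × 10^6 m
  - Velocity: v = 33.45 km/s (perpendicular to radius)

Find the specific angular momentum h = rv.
r = 6.172 × 10^6 m
v = 33.45 km/s = 33450 m/s
h = rv = 6.172 × 10^6 × 33450 = 2.06453 × 10^11 m²/s ≈ 2.065 × 10^11 m²/s

Final answer: h = 2.065 × 10^11 m²/s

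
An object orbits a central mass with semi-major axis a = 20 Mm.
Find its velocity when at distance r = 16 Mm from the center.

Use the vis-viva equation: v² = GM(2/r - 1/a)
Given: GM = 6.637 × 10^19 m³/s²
a = 20 Mm = 2 × 10^7 m
r = 16 Mm = 1.6 × 10^7 m
GM = 6.637 × 10^19 m³/s²
2/r − 1/a = 1.25 × 10^-7 − 5 × 10^-8 = 7.5 × 10^-8 m⁻¹
v² = GM (2/r − 1/a) = 4.97775 × 10^12 m²/s²
v = 2.23109 × 10^6 m/s ≈ 2231 km/s

Final answer: 2231 km/s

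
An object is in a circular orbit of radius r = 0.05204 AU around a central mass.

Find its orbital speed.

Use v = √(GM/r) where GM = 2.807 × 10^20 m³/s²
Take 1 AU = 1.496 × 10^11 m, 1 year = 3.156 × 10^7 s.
r = 0.05204 AU = 7.78518 × 10^9 m
GM = 2.807 × 10^20 m³/s²
GM/r = (2.807 × 10^20) / (7.78518 × 10^9) = 3.60557 × 10^10 m²/s²
v = √(GM/r) = 189883 m/s ≈ 40.06 AU/year

Final answer: 40.06 AU/year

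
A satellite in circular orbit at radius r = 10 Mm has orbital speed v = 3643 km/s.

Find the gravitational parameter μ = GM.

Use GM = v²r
r = 10 Mm = 1 × 10^7 m
v = 3643 km/s = 3.643 × 10^6 m/s
v² = 1.32714 × 10^13 m²/s²
GM = v²r = 1.32714 × 10^13 × 1 × 10^7 = 1.32714 × 10^20 m³/s²
GM ≈ 1.327 × 10^20 m³/s²

Final answer: GM = 1.327 × 10^20 m³/s²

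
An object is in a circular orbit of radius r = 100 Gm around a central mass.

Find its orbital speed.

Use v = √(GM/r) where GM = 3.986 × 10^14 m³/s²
r = 100 Gm = 1 × 10^11 m
GM = 3.986 × 10^14 m³/s²
GM/r = (3.986 × 10^14) / (1 × 10^11) = 3986 m²/s²
v = √(GM/r) = 63.1348 m/s ≈ 63.13 m/s

Final answer: 63.13 m/s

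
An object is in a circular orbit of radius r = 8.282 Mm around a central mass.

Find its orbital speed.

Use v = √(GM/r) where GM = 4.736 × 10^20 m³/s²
r = 8.282 Mm = 8.282 × 10^6 m
GM = 4.736 × 10^20 m³/s²
GM/r = (4.736 × 10^20) / (8.282 × 10^6) = 5.71843 × 10^13 m²/s²
v = √(GM/r) = 7.56203 × 10^6 m/s ≈ 7562 km/s

Final answer: 7562 km/s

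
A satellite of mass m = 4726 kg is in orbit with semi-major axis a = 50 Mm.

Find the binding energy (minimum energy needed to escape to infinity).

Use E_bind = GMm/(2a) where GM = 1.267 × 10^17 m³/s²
a = 50 Mm = 5 × 10^7 m
GM = 1.267 × 10^17 m³/s²
m = 4726 kg
GMm = 1.267 × 10^17 × 4726 = 5.98784 × 10^20 m³·kg/s²
2a = 1 × 10^8 m
E_bind = GMm/(2a) = 5.98784 × 10^12 J ≈ 5.988 TJ

Final answer: 5.988 TJ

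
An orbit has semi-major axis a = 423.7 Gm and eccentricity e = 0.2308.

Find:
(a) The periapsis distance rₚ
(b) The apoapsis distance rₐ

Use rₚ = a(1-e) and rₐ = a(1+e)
a = 423.7 Gm = 4.237 × 10^11 m
e = 0.2308:  1 − e = 0.7692,  1 + e = 1.2308
(a) rₚ = a(1 − e) = 4.237 × 10^11 m × 0.7692 = 3.2591 × 10^11 m ≈ 325.9 Gm
(b) rₐ = a(1 + e) = 4.237 × 10^11 m × 1.2308 = 5.2149 × 10^11 m ≈ 521.5 Gm

Final answer:
(a) rₚ = 325.9 Gm
(b) rₐ = 521.5 Gm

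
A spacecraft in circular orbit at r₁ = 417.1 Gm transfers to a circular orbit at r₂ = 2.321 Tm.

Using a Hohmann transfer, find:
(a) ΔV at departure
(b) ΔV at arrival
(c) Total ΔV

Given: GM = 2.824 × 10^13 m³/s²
r₁ = 417.1 Gm = 4.171 × 10^11 m
r₂ = 2.321 Tm = 2.321 × 10^12 m
GM = 2.824 × 10^13 m³/s²
Transfer ellipse: a_t = (r₁ + r₂)/2 = 1.36905 × 10^12 m
Circular speed at r₁: v₁ = √(GM/r₁) = 8.22834 m/s
Transfer speed at r₁ (periapsis): v₁ₜ = √(GM(2/r₁ − 1/a_t)) = 10.7137 m/s
(a) ΔV₁ = v₁ₜ − v₁ = 2.48538 m/s ≈ 2.485 m/s
Circular speed at r₂: v₂ = √(GM/r₂) = 3.48815 m/s
Transfer speed at r₂ (apoapsis): v₂ₜ = √(GM(2/r₂ − 1/a_t)) = 1.92533 m/s
(b) ΔV₂ = v₂ − v₂ₜ = 1.56282 m/s ≈ 1.563 m/s
(c) ΔV_total = ΔV₁ + ΔV₂ = 4.04819 m/s ≈ 4.048 m/s

Final answer:
(a) ΔV₁ = 2.485 m/s
(b) ΔV₂ = 1.563 m/s
(c) ΔV_total = 4.048 m/s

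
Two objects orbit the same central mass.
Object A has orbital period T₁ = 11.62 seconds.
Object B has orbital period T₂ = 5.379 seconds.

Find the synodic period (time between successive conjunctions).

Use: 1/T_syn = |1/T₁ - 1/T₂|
T₁ = 11.62 seconds
T₂ = 5.379 seconds
1/T₁ = 0.0860585 s⁻¹
1/T₂ = 0.185908 s⁻¹
|1/T₁ − 1/T₂| = 0.0998496 s⁻¹
T_syn = 1 / |1/T₁ − 1/T₂| = 10.0151 s ≈ 10.02 seconds

Final answer: T_syn = 10.02 seconds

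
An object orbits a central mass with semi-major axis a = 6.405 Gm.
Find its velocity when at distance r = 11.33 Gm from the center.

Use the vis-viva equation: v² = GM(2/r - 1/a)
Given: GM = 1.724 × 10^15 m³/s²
a = 6.405 Gm = 6.405 × 10^9 m
r = 11.33 Gm = 1.133 × 10^10 m
GM = 1.724 × 10^15 m³/s²
2/r − 1/a = 1.76523 × 10^-10 − 1.56128 × 10^-10 = 2.03945 × 10^-11 m⁻¹
v² = GM (2/r − 1/a) = 35160.1 m²/s²
v = 187.51 m/s ≈ 187.5 m/s

Final answer: 187.5 m/s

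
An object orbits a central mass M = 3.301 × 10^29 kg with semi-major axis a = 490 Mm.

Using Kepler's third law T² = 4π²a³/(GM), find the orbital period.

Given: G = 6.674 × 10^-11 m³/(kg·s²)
M = 3.301 × 10^29 kg
GM = G × M = 6.674 × 10^-11 × 3.301 × 10^29 = 2.20309 × 10^19 m³/s²
a = 490 Mm = 4.9 × 10^8 m
a³ = 1.17649 × 10^26 m³
T = 2π √(a³/GM) = 2π √((1.17649 × 10^26) / (2.20309 × 10^19)) = 2π × 2310.88 s
T = 14519.7 s ≈ 4.033 hours

Final answer: 4.033 hours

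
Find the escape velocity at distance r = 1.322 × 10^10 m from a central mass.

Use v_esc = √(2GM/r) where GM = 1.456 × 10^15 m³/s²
r = 1.322 × 10^10 m
GM = 1.456 × 10^15 m³/s²
2GM/r = 2 × (1.456 × 10^15) / (1.322 × 10^10) = 220272 m²/s²
v_esc = √(2GM/r) = 469.332 m/s ≈ 469.3 m/s

Final answer: 469.3 m/s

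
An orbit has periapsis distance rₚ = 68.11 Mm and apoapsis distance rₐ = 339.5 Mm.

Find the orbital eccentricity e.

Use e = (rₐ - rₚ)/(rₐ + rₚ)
rₚ = 68.11 Mm = 6.811 × 10^7 m
rₐ = 339.5 Mm = 3.395 × 10^8 m
rₐ − rₚ = 2.7139 × 10^8 m
rₐ + rₚ = 4.0761 × 10^8 m
e = (rₐ − rₚ)/(rₐ + rₚ) = 0.665808

Final answer: e = 0.6658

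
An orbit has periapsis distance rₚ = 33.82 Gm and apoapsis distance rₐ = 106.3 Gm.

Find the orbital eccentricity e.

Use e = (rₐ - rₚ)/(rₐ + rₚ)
rₚ = 33.82 Gm = 3.382 × 10^10 m
rₐ = 106.3 Gm = 1.063 × 10^11 m
rₐ − rₚ = 7.248 × 10^10 m
rₐ + rₚ = 1.4012 × 10^11 m
e = (rₐ − rₚ)/(rₐ + rₚ) = 0.517271

Final answer: e = 0.5173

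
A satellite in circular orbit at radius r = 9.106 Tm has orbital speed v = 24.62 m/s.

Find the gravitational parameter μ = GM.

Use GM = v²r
r = 9.106 Tm = 9.106 × 10^12 m
v = 24.62 m/s
v² = 606.144 m²/s²
GM = v²r = 606.144 × 9.106 × 10^12 = 5.51955 × 10^15 m³/s²
GM ≈ 5.52 × 10^15 m³/s²

Final answer: GM = 5.52 × 10^15 m³/s²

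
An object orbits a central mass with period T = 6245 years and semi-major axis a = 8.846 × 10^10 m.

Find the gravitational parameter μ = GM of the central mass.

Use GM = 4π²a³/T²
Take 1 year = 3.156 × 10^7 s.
T = 6245 years = 1.97092 × 10^11 s
a = 8.846 × 10^10 m
a³ = 6.92215 × 10^32 m³
T² = 3.88453 × 10^22 s²
GM = 4π² × (6.92215 × 10^32) / (3.88453 × 10^22) = 7.03496 × 10^11 m³/s²
GM ≈ 7.035 × 10^11 m³/s²

Final answer: GM = 7.035 × 10^11 m³/s²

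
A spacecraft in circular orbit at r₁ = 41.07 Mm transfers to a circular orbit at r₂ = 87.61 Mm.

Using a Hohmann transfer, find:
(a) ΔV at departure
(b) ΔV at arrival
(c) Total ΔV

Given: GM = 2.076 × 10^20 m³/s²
r₁ = 41.07 Mm = 4.107 × 10^7 m
r₂ = 87.61 Mm = 8.761 × 10^7 m
GM = 2.076 × 10^20 m³/s²
Transfer ellipse: a_t = (r₁ + r₂)/2 = 6.434 × 10^7 m
Circular speed at r₁: v₁ = √(GM/r₁) = 2.24828 × 10^6 m/s
Transfer speed at r₁ (periapsis): v₁ₜ = √(GM(2/r₁ − 1/a_t)) = 2.62354 × 10^6 m/s
(a) ΔV₁ = v₁ₜ − v₁ = 375255 m/s ≈ 375.3 km/s
Circular speed at r₂: v₂ = √(GM/r₂) = 1.53935 × 10^6 m/s
Transfer speed at r₂ (apoapsis): v₂ₜ = √(GM(2/r₂ − 1/a_t)) = 1.22987 × 10^6 m/s
(b) ΔV₂ = v₂ − v₂ₜ = 309480 m/s ≈ 309.5 km/s
(c) ΔV_total = ΔV₁ + ΔV₂ = 684735 m/s ≈ 684.7 km/s

Final answer:
(a) ΔV₁ = 375.3 km/s
(b) ΔV₂ = 309.5 km/s
(c) ΔV_total = 684.7 km/s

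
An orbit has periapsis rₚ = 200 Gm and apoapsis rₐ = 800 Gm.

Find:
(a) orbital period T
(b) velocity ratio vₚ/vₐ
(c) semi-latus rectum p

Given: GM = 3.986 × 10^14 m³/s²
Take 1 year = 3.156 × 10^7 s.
rₚ = 200 Gm = 2 × 10^11 m
rₐ = 800 Gm = 8 × 10^11 m
GM = 3.986 × 10^14 m³/s²
a = (rₚ + rₐ)/2 = 5 × 10^11 m
e = (rₐ − rₚ)/(rₐ + rₚ) = (6 × 10^11) / (1 × 10^12) = 0.6
(a) a³ = 1.25 × 10^35 m³;  T = 2π √(a³/GM) = 2π × 1.77087 × 10^10 s = 1.11267 × 10^11 s ≈ 3526 years
(b) vₚ/vₐ = rₐ/rₚ (angular momentum) = (8 × 10^11) / (2 × 10^11) = 4 ≈ 4
(c) 1 − e² = 0.64;  p = a(1 − e²) = 5 × 10^11 × 0.64 = 3.2 × 10^11 m ≈ 320 Gm

Final answer:
(a) orbital period T = 3526 years
(b) velocity ratio vₚ/vₐ = 4
(c) semi-latus rectum p = 320 Gm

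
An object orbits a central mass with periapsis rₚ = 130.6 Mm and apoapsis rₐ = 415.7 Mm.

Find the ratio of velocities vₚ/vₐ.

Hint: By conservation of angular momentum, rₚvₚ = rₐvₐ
rₚ = 130.6 Mm = 1.306 × 10^8 m
rₐ = 415.7 Mm = 4.157 × 10^8 m
rₚvₚ = rₐvₐ  ⇒  vₚ/vₐ = rₐ/rₚ
vₚ/vₐ = (4.157 × 10^8) / (1.306 × 10^8) = 3.183

Final answer: vₚ/vₐ = 3.183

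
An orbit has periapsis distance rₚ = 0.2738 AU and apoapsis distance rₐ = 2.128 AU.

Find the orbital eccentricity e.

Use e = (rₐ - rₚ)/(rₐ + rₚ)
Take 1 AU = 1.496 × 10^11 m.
rₚ = 0.2738 AU = 4.09605 × 10^10 m
rₐ = 2.128 AU = 3.18349 × 10^11 m
rₐ − rₚ = 2.77388 × 10^11 m
rₐ + rₚ = 3.59309 × 10^11 m
e = (rₐ − rₚ)/(rₐ + rₚ) = 0.772004

Final answer: e = 0.772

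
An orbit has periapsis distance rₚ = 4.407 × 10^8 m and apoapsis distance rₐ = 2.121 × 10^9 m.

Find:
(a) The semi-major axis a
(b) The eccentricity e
rₚ = 4.407 × 10^8 m
rₐ = 2.121 × 10^9 m
(a) a = (rₚ + rₐ)/2 = 1.28085 × 10^9 m ≈ 1.281 × 10^9 m
(b) e = (rₐ − rₚ)/(rₐ + rₚ) = (1.6803 × 10^9) / (2.5617 × 10^9) = 0.655932

Final answer:
(a) a = 1.281 × 10^9 m
(b) e = 0.6559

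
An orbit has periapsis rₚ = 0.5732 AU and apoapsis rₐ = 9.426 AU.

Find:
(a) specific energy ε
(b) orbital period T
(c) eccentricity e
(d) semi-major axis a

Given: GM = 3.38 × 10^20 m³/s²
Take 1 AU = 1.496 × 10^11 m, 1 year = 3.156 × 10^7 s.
rₚ = 0.5732 AU = 8.57507 × 10^10 m
rₐ = 9.426 AU = 1.41013 × 10^12 m
GM = 3.38 × 10^20 m³/s²
a = (rₚ + rₐ)/2 = 7.4794 × 10^11 m
e = (rₐ − rₚ)/(rₐ + rₚ) = (1.32438 × 10^12) / (1.49588 × 10^12) = 0.885351
(a) 2a = 1.49588 × 10^12 m;  ε = −GM/(2a) = -2.25954 × 10^8 J/kg ≈ -226 MJ/kg
(b) a³ = 4.18409 × 10^35 m³;  T = 2π √(a³/GM) = 2π × 3.51837 × 10^7 s = 2.21066 × 10^8 s ≈ 7.005 years
(c) e = 0.885351 ≈ 0.8854
(d) a = 7.4794 × 10^11 m ≈ 5 AU

Final answer:
(a) specific energy ε = -226 MJ/kg
(b) orbital period T = 7.005 years
(c) eccentricity e = 0.8854
(d) semi-major axis a = 5 AU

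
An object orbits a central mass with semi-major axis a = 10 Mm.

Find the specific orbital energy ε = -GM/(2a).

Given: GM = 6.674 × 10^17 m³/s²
a = 10 Mm = 1 × 10^7 m
GM = 6.674 × 10^17 m³/s²
2a = 2 × 10^7 m
ε = −GM/(2a) = -3.337 × 10^10 J/kg ≈ -33.37 GJ/kg

Final answer: -33.37 GJ/kg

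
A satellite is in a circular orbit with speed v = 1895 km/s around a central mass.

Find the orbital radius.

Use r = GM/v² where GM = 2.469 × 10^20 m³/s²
v = 1895 km/s = 1.895 × 10^6 m/s
GM = 2.469 × 10^20 m³/s²
v² = 3.59102 × 10^12 m²/s²
r = GM/v² = (2.469 × 10^20) / (3.59102 × 10^12) = 6.87547 × 10^7 m ≈ 6.875 × 10^7 m

Final answer: 6.875 × 10^7 m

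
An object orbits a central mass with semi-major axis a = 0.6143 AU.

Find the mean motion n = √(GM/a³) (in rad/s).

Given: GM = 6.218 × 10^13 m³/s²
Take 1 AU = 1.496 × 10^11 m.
a = 0.6143 AU = 9.18993 × 10^10 m
GM = 6.218 × 10^13 m³/s²
a³ = 7.76133 × 10^32 m³
GM/a³ = (6.218 × 10^13) / (7.76133 × 10^32) = 8.01151 × 10^-20 s⁻²
n = √(GM/a³) = 2.83046 × 10^-10 rad/s ≈ 2.83 × 10^-10 rad/s

Final answer: n = 2.83 × 10^-10 rad/s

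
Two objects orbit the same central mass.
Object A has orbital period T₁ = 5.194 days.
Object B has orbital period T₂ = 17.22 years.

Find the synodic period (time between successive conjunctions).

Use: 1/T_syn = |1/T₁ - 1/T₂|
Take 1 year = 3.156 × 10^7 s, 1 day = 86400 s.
T₁ = 5.194 days = 448762 s
T₂ = 17.22 years = 5.43463 × 10^8 s
1/T₁ = 2.22835 × 10^-6 s⁻¹
1/T₂ = 1.84005 × 10^-9 s⁻¹
|1/T₁ − 1/T₂| = 2.22651 × 10^-6 s⁻¹
T_syn = 1 / |1/T₁ − 1/T₂| = 449132 s ≈ 5.198 days

Final answer: T_syn = 5.198 days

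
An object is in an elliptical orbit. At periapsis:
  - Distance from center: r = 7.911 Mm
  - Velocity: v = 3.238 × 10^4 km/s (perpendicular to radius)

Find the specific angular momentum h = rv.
r = 7.911 Mm = 7.911 × 10^6 m
v = 3.238 × 10^4 km/s = 3.238 × 10^7 m/s
h = rv = 7.911 × 10^6 × 3.238 × 10^7 = 2.56158 × 10^14 m²/s ≈ 2.562 × 10^14 m²/s

Final answer: h = 2.562 × 10^14 m²/s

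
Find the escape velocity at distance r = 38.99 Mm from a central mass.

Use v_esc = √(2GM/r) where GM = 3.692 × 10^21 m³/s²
r = 38.99 Mm = 3.899 × 10^7 m
GM = 3.692 × 10^21 m³/s²
2GM/r = 2 × (3.692 × 10^21) / (3.899 × 10^7) = 1.89382 × 10^14 m²/s²
v_esc = √(2GM/r) = 1.37616 × 10^7 m/s ≈ 1.376 × 10^4 km/s

Final answer: 1.376 × 10^4 km/s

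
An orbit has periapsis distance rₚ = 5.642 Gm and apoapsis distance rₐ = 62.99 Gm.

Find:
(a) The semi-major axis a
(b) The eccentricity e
rₚ = 5.642 Gm = 5.642 × 10^9 m
rₐ = 62.99 Gm = 6.299 × 10^10 m
(a) a = (rₚ + rₐ)/2 = 3.4316 × 10^10 m ≈ 34.32 Gm
(b) e = (rₐ − rₚ)/(rₐ + rₚ) = (5.7348 × 10^10) / (6.8632 × 10^10) = 0.835587

Final answer:
(a) a = 34.32 Gm
(b) e = 0.8356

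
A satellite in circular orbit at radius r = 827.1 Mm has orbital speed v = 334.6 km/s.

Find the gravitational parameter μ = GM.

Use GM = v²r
r = 827.1 Mm = 8.271 × 10^8 m
v = 334.6 km/s = 334600 m/s
v² = 1.11957 × 10^11 m²/s²
GM = v²r = 1.11957 × 10^11 × 8.271 × 10^8 = 9.25998 × 10^19 m³/s²
GM ≈ 9.26 × 10^19 m³/s²

Final answer: GM = 9.26 × 10^19 m³/s²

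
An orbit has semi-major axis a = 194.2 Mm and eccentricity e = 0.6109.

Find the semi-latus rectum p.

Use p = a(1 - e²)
a = 194.2 Mm = 1.942 × 10^8 m
e = 0.6109,  e² = 0.373199,  1 − e² = 0.626801
p = a(1 − e²) = 1.942 × 10^8 m × 0.626801 = 1.21725 × 10^8 m ≈ 121.7 Mm

Final answer: p = 121.7 Mm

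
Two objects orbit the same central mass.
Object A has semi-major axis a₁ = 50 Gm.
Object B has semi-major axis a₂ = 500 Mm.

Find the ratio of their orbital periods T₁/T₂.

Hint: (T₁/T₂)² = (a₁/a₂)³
a₁ = 50 Gm = 5 × 10^10 m
a₂ = 500 Mm = 5 × 10^8 m
a₁/a₂ = 100
T₁/T₂ = (a₁/a₂)^(3/2) = (100)^1.5 = 1000

Final answer: T₁/T₂ = 1000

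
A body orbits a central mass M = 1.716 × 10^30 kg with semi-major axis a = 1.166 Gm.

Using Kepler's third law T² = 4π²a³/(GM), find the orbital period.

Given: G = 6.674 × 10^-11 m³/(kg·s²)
M = 1.716 × 10^30 kg
GM = G × M = 6.674 × 10^-11 × 1.716 × 10^30 = 1.14526 × 10^20 m³/s²
a = 1.166 Gm = 1.166 × 10^9 m
a³ = 1.58524 × 10^27 m³
T = 2π √(a³/GM) = 2π √((1.58524 × 10^27) / (1.14526 × 10^20)) = 2π × 3720.46 s
T = 23376.3 s ≈ 6.493 hours

Final answer: 6.493 hours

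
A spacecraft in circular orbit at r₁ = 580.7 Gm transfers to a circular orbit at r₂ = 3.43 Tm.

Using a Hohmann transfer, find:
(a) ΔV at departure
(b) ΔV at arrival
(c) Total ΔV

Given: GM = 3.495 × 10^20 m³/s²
r₁ = 580.7 Gm = 5.807 × 10^11 m
r₂ = 3.43 Tm = 3.43 × 10^12 m
GM = 3.495 × 10^20 m³/s²
Transfer ellipse: a_t = (r₁ + r₂)/2 = 2.00535 × 10^12 m
Circular speed at r₁: v₁ = √(GM/r₁) = 24532.8 m/s
Transfer speed at r₁ (periapsis): v₁ₜ = √(GM(2/r₁ − 1/a_t)) = 32084.8 m/s
(a) ΔV₁ = v₁ₜ − v₁ = 7551.99 m/s ≈ 7.552 km/s
Circular speed at r₂: v₂ = √(GM/r₂) = 10094.3 m/s
Transfer speed at r₂ (apoapsis): v₂ₜ = √(GM(2/r₂ − 1/a_t)) = 5431.97 m/s
(b) ΔV₂ = v₂ − v₂ₜ = 4662.34 m/s ≈ 4.662 km/s
(c) ΔV_total = ΔV₁ + ΔV₂ = 12214.3 m/s ≈ 12.21 km/s

Final answer:
(a) ΔV₁ = 7.552 km/s
(b) ΔV₂ = 4.662 km/s
(c) ΔV_total = 12.21 km/s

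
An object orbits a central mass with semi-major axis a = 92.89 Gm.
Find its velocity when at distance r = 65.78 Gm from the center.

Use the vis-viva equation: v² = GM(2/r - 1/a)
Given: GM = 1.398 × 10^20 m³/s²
a = 92.89 Gm = 9.289 × 10^10 m
r = 65.78 Gm = 6.578 × 10^10 m
GM = 1.398 × 10^20 m³/s²
2/r − 1/a = 3.04044 × 10^-11 − 1.07654 × 10^-11 = 1.9639 × 10^-11 m⁻¹
v² = GM (2/r − 1/a) = 2.74553 × 10^9 m²/s²
v = 52397.8 m/s ≈ 52.4 km/s

Final answer: 52.4 km/s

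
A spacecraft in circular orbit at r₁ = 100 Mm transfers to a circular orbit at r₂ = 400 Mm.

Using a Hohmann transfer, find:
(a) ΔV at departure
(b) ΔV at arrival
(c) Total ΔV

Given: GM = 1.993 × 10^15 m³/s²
r₁ = 100 Mm = 1 × 10^8 m
r₂ = 400 Mm = 4 × 10^8 m
GM = 1.993 × 10^15 m³/s²
Transfer ellipse: a_t = (r₁ + r₂)/2 = 2.5 × 10^8 m
Circular speed at r₁: v₁ = √(GM/r₁) = 4464.3 m/s
Transfer speed at r₁ (periapsis): v₁ₜ = √(GM(2/r₁ − 1/a_t)) = 5646.95 m/s
(a) ΔV₁ = v₁ₜ − v₁ = 1182.64 m/s ≈ 1.183 km/s
Circular speed at r₂: v₂ = √(GM/r₂) = 2232.15 m/s
Transfer speed at r₂ (apoapsis): v₂ₜ = √(GM(2/r₂ − 1/a_t)) = 1411.74 m/s
(b) ΔV₂ = v₂ − v₂ₜ = 820.415 m/s ≈ 820.4 m/s
(c) ΔV_total = ΔV₁ + ΔV₂ = 2003.06 m/s ≈ 2.003 km/s

Final answer:
(a) ΔV₁ = 1.183 km/s
(b) ΔV₂ = 820.4 m/s
(c) ΔV_total = 2.003 km/s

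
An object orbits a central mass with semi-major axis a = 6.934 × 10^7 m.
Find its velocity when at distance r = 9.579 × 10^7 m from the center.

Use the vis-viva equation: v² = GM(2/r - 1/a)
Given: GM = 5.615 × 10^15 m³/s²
a = 6.934 × 10^7 m
r = 9.579 × 10^7 m
GM = 5.615 × 10^15 m³/s²
2/r − 1/a = 2.0879 × 10^-8 − 1.44217 × 10^-8 = 6.45732 × 10^-9 m⁻¹
v² = GM (2/r − 1/a) = 3.62578 × 10^7 m²/s²
v = 6021.45 m/s ≈ 6.021 km/s

Final answer: 6.021 km/s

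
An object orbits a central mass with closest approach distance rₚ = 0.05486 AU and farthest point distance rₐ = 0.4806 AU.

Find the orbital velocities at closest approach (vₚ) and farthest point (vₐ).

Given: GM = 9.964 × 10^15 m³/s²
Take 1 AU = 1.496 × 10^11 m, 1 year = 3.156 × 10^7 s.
rₚ = 0.05486 AU = 8.20706 × 10^9 m
rₐ = 0.4806 AU = 7.18978 × 10^10 m
GM = 9.964 × 10^15 m³/s²
a = (rₚ + rₐ)/2 = 4.00524 × 10^10 m
Vis-viva: v² = GM (2/r − 1/a)
vₚ² = 9.964 × 10^15 × (2.43693 × 10^-10 − 2.49673 × 10^-11) = 2.17938 × 10^6 m²/s²
vₚ = 1476.27 m/s ≈ 0.3114 AU/year
vₐ² = 9.964 × 10^15 × (2.78173 × 10^-11 − 2.49673 × 10^-11) = 28397.3 m²/s²
vₐ = 168.515 m/s ≈ 168.5 m/s

Final answer: vₚ = 0.3114 AU/year, vₐ = 168.5 m/s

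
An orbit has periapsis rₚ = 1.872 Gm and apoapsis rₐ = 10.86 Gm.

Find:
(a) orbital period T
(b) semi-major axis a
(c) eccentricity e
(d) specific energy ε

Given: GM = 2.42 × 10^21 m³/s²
rₚ = 1.872 Gm = 1.872 × 10^9 m
rₐ = 10.86 Gm = 1.086 × 10^10 m
GM = 2.42 × 10^21 m³/s²
a = (rₚ + rₐ)/2 = 6.366 × 10^9 m
e = (rₐ − rₚ)/(rₐ + rₚ) = (8.988 × 10^9) / (1.2732 × 10^10) = 0.705938
(a) a³ = 2.57988 × 10^29 m³;  T = 2π √(a³/GM) = 2π × 10325.1 s = 64874.2 s ≈ 18.02 hours
(b) a = 6.366 × 10^9 m ≈ 6.366 Gm
(c) e = 0.705938 ≈ 0.7059
(d) 2a = 1.2732 × 10^10 m;  ε = −GM/(2a) = -1.90072 × 10^11 J/kg ≈ -190.1 GJ/kg

Final answer:
(a) orbital period T = 18.02 hours
(b) semi-major axis a = 6.366 Gm
(c) eccentricity e = 0.7059
(d) specific energy ε = -190.1 GJ/kg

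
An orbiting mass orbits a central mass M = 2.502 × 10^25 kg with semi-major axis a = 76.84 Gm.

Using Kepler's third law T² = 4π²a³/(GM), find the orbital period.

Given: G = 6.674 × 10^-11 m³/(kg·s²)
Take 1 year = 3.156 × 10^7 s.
M = 2.502 × 10^25 kg
GM = G × M = 6.674 × 10^-11 × 2.502 × 10^25 = 1.66983 × 10^15 m³/s²
a = 76.84 Gm = 7.684 × 10^10 m
a³ = 4.53693 × 10^32 m³
T = 2π √(a³/GM) = 2π √((4.53693 × 10^32) / (1.66983 × 10^15)) = 2π × 5.21248 × 10^8 s
T = 3.2751 × 10^9 s ≈ 103.8 years

Final answer: 103.8 years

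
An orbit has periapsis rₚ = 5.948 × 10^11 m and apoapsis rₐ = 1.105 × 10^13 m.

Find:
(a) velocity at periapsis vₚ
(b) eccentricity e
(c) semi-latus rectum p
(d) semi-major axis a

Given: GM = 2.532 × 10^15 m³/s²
rₚ = 5.948 × 10^11 m
rₐ = 1.105 × 10^13 m
GM = 2.532 × 10^15 m³/s²
a = (rₚ + rₐ)/2 = 5.8224 × 10^12 m
e = (rₐ − rₚ)/(rₐ + rₚ) = (1.04552 × 10^13) / (1.16448 × 10^13) = 0.897843
(a) vₚ² = GM (2/rₚ − 1/a) = 2.532 × 10^15 × (3.36247 × 10^-12 − 1.7175 × 10^-13) = 8078.91 m²/s²;  vₚ = 89.8828 m/s ≈ 89.88 m/s
(b) e = 0.897843 ≈ 0.8978
(c) 1 − e² = 0.193878;  p = a(1 − e²) = 5.8224 × 10^12 × 0.193878 = 1.12884 × 10^12 m ≈ 1.129 × 10^12 m
(d) a = 5.8224 × 10^12 m ≈ 5.822 × 10^12 m

Final answer:
(a) velocity at periapsis vₚ = 89.88 m/s
(b) eccentricity e = 0.8978
(c) semi-latus rectum p = 1.129 × 10^12 m
(d) semi-major axis a = 5.822 × 10^12 m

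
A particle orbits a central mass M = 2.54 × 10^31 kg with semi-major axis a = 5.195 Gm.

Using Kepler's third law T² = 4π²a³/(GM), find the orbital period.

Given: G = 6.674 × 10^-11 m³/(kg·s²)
M = 2.54 × 10^31 kg
GM = G × M = 6.674 × 10^-11 × 2.54 × 10^31 = 1.6952 × 10^21 m³/s²
a = 5.195 Gm = 5.195 × 10^9 m
a³ = 1.40203 × 10^29 m³
T = 2π √(a³/GM) = 2π √((1.40203 × 10^29) / (1.6952 × 10^21)) = 2π × 9094.28 s
T = 57141.1 s ≈ 15.87 hours

Final answer: 15.87 hours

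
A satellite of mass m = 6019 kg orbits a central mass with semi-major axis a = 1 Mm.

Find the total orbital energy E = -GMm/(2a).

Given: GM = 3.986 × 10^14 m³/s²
a = 1 Mm = 1 × 10^6 m
GM = 3.986 × 10^14 m³/s²
2a = 2 × 10^6 m
GMm = 3.986 × 10^14 × 6019 = 2.39917 × 10^18 m³·kg/s²
E = −GMm/(2a) = -1.19959 × 10^12 J ≈ -1.2 TJ

Final answer: -1.2 TJ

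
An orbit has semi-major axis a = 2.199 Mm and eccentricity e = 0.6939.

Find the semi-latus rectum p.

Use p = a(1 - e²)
a = 2.199 Mm = 2.199 × 10^6 m
e = 0.6939,  e² = 0.481497,  1 − e² = 0.518503
p = a(1 − e²) = 2.199 × 10^6 m × 0.518503 = 1.14019 × 10^6 m ≈ 1.14 Mm

Final answer: p = 1.14 Mm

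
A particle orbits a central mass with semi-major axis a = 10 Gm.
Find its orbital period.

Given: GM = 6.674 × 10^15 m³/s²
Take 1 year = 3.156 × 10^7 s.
a = 10 Gm = 1 × 10^10 m
GM = 6.674 × 10^15 m³/s²
a³ = 1 × 10^30 m³
T = 2π √(a³/GM) = 2π √((1 × 10^30) / (6.674 × 10^15)) = 2π × 1.22407 × 10^7 s
T = 7.69107 × 10^7 s ≈ 2.437 years

Final answer: 2.437 years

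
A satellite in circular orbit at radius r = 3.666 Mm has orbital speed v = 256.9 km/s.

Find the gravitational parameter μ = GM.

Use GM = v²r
r = 3.666 Mm = 3.666 × 10^6 m
v = 256.9 km/s = 256900 m/s
v² = 6.59976 × 10^10 m²/s²
GM = v²r = 6.59976 × 10^10 × 3.666 × 10^6 = 2.41947 × 10^17 m³/s²
GM ≈ 2.419 × 10^17 m³/s²

Final answer: GM = 2.419 × 10^17 m³/s²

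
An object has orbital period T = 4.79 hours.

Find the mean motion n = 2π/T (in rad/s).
T = 4.79 hours = 17244 s
n = 2π / 17244 s = 0.000364369 rad/s ≈ 0.0003644 rad/s

Final answer: n = 0.0003644 rad/s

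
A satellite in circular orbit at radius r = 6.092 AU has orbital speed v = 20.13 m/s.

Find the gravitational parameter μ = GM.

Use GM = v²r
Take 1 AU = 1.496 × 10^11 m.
r = 6.092 AU = 9.11363 × 10^11 m
v = 20.13 m/s
v² = 405.217 m²/s²
GM = v²r = 405.217 × 9.11363 × 10^11 = 3.693 × 10^14 m³/s²
GM ≈ 3.693 × 10^14 m³/s²

Final answer: GM = 3.693 × 10^14 m³/s²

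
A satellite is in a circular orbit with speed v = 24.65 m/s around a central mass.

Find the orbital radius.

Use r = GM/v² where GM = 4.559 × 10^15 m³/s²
v = 24.65 m/s
GM = 4.559 × 10^15 m³/s²
v² = 607.622 m²/s²
r = GM/v² = (4.559 × 10^15) / 607.622 = 7.50301 × 10^12 m ≈ 7.503 Tm

Final answer: 7.503 Tm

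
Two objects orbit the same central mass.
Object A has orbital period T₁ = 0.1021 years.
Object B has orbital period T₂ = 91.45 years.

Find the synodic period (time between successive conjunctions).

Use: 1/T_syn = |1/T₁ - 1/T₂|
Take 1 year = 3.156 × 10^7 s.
T₁ = 0.1021 years = 3.22228 × 10^6 s
T₂ = 91.45 years = 2.88616 × 10^9 s
1/T₁ = 3.1034 × 10^-7 s⁻¹
1/T₂ = 3.46481 × 10^-10 s⁻¹
|1/T₁ − 1/T₂| = 3.09993 × 10^-7 s⁻¹
T_syn = 1 / |1/T₁ − 1/T₂| = 3.22588 × 10^6 s ≈ 0.1022 years

Final answer: T_syn = 0.1022 years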